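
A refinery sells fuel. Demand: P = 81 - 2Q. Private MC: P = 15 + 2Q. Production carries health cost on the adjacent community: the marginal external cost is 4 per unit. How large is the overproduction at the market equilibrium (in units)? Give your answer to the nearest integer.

Market equilibrium (private): 15 + 2Q = 81 - 2Q → Q_m = 16.5000.
Social marginal cost = private MC + MEC = 19 + 2Q.
Set SMC = demand: 19 + 2Q = 81 - 2Q → Q* = 15.5000.
Gap = |16.5000 − 15.5000| = 1.0000.

1 units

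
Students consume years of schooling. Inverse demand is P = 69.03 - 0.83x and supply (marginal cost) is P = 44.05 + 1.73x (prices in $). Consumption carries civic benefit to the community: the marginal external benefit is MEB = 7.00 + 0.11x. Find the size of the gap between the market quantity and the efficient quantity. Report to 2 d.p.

Market equilibrium (private): 44.05 + 1.73x = 69.03 - 0.83x → x_m = 9.7578.
Social marginal benefit = demand + MEB = 76.03 - 0.72x.
Set SMB = MC: 76.03 - 0.72x = 44.05 + 1.73x → x* = 13.0531.
Gap = |9.7578 − 13.0531| = 3.2953.

3.30 units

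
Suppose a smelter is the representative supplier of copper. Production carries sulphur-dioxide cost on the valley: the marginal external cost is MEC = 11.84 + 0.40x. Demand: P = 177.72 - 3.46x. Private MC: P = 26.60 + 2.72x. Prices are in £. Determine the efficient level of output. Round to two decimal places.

x* = 21.17

Social marginal cost = private MC + MEC = 38.44 + 3.12x.
Set SMC = demand: 38.44 + 3.12x = 177.72 - 3.46x → x* = 21.1672.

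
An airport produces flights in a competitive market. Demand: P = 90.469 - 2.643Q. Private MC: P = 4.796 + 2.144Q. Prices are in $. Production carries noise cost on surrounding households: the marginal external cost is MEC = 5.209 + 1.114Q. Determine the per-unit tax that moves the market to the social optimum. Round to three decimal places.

tax = $20.399 per unit

Social marginal cost = private MC + MEC = 10.005 + 3.258Q.
Set SMC = demand: 10.005 + 3.258Q = 90.469 - 2.643Q → Q* = 13.6357.
The Pigouvian tax equals MEC at Q*: 5.209 + 1.114×13.6357 = 20.3992.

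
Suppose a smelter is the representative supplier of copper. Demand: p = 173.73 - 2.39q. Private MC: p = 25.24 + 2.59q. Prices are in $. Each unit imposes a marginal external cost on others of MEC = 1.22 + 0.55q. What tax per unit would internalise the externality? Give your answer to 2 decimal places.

Social marginal cost = private MC + MEC = 26.46 + 3.14q.
Set SMC = demand: 26.46 + 3.14q = 173.73 - 2.39q → q* = 26.6311.
The Pigouvian tax equals MEC at q*: 1.22 + 0.55×26.6311 = 15.8671.

tax = $15.87 per unit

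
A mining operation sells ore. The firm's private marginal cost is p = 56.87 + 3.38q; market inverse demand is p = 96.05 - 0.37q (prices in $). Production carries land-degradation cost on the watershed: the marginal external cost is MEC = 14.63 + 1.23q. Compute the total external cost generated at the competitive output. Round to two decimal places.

Market equilibrium (private): 56.87 + 3.38q = 96.05 - 0.37q → q_m = 10.4480.
Total external cost = ∫₀^{q_m} (14.63 + 1.23q) dq = 14.63×10.4480 + ½×1.23×10.4480² = 219.9881.

$219.99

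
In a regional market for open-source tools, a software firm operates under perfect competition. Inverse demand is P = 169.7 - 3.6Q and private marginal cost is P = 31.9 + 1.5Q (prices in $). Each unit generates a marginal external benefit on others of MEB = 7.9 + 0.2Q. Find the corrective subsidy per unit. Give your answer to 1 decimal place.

subsidy = $13.8 per unit

Social marginal cost = private MC − MEB = 24.0 + 1.3Q.
Set SMC = demand: 24.0 + 1.3Q = 169.7 - 3.6Q → Q* = 29.7347.
The Pigouvian subsidy equals MEB at Q*: 7.9 + 0.2×29.7347 = 13.8469.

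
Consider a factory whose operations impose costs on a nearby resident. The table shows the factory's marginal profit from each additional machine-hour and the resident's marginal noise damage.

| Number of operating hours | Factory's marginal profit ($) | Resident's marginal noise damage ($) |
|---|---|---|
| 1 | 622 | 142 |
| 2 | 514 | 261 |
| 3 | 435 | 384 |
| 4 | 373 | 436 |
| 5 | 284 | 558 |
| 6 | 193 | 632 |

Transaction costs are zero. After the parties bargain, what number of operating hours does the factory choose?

Bargaining reaches the level where marginal profit last exceeds marginal noise damage.
That holds through level 3 (435 ≥ 384) but not at 4 (373 < 436).

3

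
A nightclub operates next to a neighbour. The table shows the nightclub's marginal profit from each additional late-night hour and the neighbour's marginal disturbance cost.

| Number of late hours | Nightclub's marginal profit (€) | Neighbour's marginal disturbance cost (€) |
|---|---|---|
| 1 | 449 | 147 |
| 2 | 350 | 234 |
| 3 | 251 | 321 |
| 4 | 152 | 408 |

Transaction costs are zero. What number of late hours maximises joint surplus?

2

Bargaining reaches the level where marginal profit last exceeds marginal disturbance cost.
That holds through level 2 (350 ≥ 234) but not at 3 (251 < 321).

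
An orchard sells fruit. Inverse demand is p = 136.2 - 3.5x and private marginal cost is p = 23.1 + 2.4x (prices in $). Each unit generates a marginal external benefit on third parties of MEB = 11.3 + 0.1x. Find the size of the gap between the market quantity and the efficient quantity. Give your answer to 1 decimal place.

2.3 units

Market equilibrium (private): 23.1 + 2.4x = 136.2 - 3.5x → x_m = 19.1695.
Social marginal cost = private MC − MEB = 11.8 + 2.3x.
Set SMC = demand: 11.8 + 2.3x = 136.2 - 3.5x → x* = 21.4483.
Gap = |19.1695 − 21.4483| = 2.2788.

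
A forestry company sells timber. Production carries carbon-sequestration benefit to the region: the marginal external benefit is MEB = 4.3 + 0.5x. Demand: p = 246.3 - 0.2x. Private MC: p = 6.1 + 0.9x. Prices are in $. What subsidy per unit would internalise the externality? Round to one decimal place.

Social marginal cost = private MC − MEB = 1.8 + 0.4x.
Set SMC = demand: 1.8 + 0.4x = 246.3 - 0.2x → x* = 407.5000.
The Pigouvian subsidy equals MEB at x*: 4.3 + 0.5×407.5000 = 208.0500.

subsidy = $208.1 per unit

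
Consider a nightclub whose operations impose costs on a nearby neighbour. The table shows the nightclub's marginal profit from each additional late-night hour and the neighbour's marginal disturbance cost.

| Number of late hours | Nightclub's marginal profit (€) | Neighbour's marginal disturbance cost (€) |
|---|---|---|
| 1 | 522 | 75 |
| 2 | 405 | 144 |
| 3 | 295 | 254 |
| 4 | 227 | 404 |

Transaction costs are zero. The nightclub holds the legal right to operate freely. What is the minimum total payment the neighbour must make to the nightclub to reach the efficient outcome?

Left alone the nightclub would choose level 4 (marginal profit stays positive).
Efficient level: k* = 3 (marginal profit ≥ marginal disturbance cost through 3).
The neighbour must at least cover the nightclub's forgone profit from cutting 4→3: 227 = 227.

€227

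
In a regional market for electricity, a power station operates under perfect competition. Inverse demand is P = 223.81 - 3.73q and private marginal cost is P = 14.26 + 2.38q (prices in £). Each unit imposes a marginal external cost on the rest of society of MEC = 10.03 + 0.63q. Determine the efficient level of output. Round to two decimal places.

Social marginal cost = private MC + MEC = 24.29 + 3.01q.
Set SMC = demand: 24.29 + 3.01q = 223.81 - 3.73q → q* = 29.6024.

q* = 29.60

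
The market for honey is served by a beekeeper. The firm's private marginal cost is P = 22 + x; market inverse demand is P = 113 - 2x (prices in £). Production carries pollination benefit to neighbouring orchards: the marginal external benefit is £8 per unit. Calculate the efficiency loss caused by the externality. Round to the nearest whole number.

DWL = £11

Market equilibrium (private): 22 + x = 113 - 2x → x_m = 30.3333.
Social marginal cost = private MC − MEB = 14 + x.
Set SMC = demand: 14 + x = 113 - 2x → x* = 33.0000.
The welfare-loss triangle has base |x_m − x*| and height MEB(x_m) (the vertical gap between SMC and demand is zero at x* and MEB at x_m).
DWL = ½ × 2.6667 × 8.0000 = 10.6668.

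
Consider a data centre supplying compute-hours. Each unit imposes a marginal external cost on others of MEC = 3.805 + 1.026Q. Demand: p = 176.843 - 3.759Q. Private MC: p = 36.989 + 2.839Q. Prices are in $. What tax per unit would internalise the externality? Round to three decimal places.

Social marginal cost = private MC + MEC = 40.794 + 3.865Q.
Set SMC = demand: 40.794 + 3.865Q = 176.843 - 3.759Q → Q* = 17.8448.
The Pigouvian tax equals MEC at Q*: 3.805 + 1.026×17.8448 = 22.1138.

tax = $22.114 per unit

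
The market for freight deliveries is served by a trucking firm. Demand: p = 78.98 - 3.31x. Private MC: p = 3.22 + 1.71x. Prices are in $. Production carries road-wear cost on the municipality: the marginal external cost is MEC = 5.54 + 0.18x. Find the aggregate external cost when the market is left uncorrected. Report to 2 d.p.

Market equilibrium (private): 3.22 + 1.71x = 78.98 - 3.31x → x_m = 15.0916.
Total external cost = ∫₀^{x_m} (5.54 + 0.18x) dx = 5.54×15.0916 + ½×0.18×15.0916² = 104.1055.

$104.11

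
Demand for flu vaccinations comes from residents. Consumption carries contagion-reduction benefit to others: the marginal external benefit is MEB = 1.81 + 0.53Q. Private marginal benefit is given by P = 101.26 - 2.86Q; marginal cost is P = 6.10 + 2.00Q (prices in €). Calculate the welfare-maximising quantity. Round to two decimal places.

Q* = 22.39

Social marginal benefit = demand + MEB = 103.07 - 2.33Q.
Set SMB = MC: 103.07 - 2.33Q = 6.10 + 2.00Q → Q* = 22.3949.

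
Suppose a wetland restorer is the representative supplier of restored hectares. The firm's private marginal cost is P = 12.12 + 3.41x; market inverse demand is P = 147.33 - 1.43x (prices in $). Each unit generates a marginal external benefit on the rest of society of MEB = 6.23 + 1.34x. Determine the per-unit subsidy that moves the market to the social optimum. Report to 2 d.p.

Social marginal cost = private MC − MEB = 5.89 + 2.07x.
Set SMC = demand: 5.89 + 2.07x = 147.33 - 1.43x → x* = 40.4114.
The Pigouvian subsidy equals MEB at x*: 6.23 + 1.34×40.4114 = 60.3813.

subsidy = $60.38 per unit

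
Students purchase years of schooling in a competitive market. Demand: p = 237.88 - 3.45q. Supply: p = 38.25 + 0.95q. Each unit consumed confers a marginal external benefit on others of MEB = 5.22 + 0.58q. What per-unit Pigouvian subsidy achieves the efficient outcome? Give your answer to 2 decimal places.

Social marginal benefit = demand + MEB = 243.10 - 2.87q.
Set SMB = MC: 243.10 - 2.87q = 38.25 + 0.95q → q* = 53.6257.
The Pigouvian subsidy equals MEB at q*: 5.22 + 0.58×53.6257 = 36.3229.

subsidy = 36.32 per unit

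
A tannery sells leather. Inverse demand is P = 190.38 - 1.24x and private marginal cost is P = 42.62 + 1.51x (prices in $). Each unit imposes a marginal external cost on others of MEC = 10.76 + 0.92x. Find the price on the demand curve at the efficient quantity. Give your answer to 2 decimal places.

P = $144.09

Social marginal cost = private MC + MEC = 53.38 + 2.43x.
Set SMC = demand: 53.38 + 2.43x = 190.38 - 1.24x → x* = 37.3297.
Consumer price on the demand curve at x*: 190.38 − 1.24×37.3297 = 144.0912.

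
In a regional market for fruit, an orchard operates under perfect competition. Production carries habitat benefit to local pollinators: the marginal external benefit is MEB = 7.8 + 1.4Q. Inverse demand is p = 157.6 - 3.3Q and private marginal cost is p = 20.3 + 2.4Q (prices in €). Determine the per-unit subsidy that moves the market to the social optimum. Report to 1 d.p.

subsidy = €55.0 per unit

Social marginal cost = private MC − MEB = 12.5 + Q.
Set SMC = demand: 12.5 + Q = 157.6 - 3.3Q → Q* = 33.7442.
The Pigouvian subsidy equals MEB at Q*: 7.8 + 1.4×33.7442 = 55.0419.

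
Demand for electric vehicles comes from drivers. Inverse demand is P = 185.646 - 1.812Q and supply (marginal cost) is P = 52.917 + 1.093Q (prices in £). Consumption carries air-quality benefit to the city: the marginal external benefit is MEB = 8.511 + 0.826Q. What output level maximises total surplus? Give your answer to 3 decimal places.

Q* = 67.937

Social marginal benefit = demand + MEB = 194.157 - 0.986Q.
Set SMB = MC: 194.157 - 0.986Q = 52.917 + 1.093Q → Q* = 67.9365.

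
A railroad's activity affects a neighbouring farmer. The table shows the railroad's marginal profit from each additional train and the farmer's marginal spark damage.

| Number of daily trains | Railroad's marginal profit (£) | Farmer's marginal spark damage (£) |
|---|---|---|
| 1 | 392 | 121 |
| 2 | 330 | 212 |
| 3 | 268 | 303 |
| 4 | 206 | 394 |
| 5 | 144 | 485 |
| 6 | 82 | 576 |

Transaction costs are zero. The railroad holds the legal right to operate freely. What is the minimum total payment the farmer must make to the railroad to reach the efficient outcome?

Left alone the railroad would choose level 6 (marginal profit stays positive).
Efficient level: k* = 2 (marginal profit ≥ marginal spark damage through 2).
The farmer must at least cover the railroad's forgone profit from cutting 6→2: 268 + 206 + 144 + 82 = 700.

£700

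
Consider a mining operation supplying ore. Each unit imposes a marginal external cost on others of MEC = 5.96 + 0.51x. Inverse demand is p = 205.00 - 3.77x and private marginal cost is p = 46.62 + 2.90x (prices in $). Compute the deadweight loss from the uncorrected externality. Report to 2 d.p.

DWL = $22.74

Market equilibrium (private): 46.62 + 2.90x = 205.00 - 3.77x → x_m = 23.7451.
Social marginal cost = private MC + MEC = 52.58 + 3.41x.
Set SMC = demand: 52.58 + 3.41x = 205.00 - 3.77x → x* = 21.2284.
The loss is the area between SMC and demand from x* to x_m; with linear curves that's a triangle of height MEC(x_m).
DWL = ½ × 2.5167 × 18.0700 = 22.7384.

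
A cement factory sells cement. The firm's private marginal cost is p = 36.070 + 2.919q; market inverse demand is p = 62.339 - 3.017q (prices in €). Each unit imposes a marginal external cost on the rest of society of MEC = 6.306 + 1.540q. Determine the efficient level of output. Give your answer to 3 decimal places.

Social marginal cost = private MC + MEC = 42.376 + 4.459q.
Set SMC = demand: 42.376 + 4.459q = 62.339 - 3.017q → q* = 2.6703.

q* = 2.670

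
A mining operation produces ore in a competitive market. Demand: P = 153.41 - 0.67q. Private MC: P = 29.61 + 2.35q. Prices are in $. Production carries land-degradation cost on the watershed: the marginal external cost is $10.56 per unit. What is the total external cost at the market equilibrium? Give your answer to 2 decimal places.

$432.89

Market equilibrium (private): 29.61 + 2.35q = 153.41 - 0.67q → q_m = 40.9934.
Total external cost = MEC × q_m = 10.56 × 40.9934 = 432.8903.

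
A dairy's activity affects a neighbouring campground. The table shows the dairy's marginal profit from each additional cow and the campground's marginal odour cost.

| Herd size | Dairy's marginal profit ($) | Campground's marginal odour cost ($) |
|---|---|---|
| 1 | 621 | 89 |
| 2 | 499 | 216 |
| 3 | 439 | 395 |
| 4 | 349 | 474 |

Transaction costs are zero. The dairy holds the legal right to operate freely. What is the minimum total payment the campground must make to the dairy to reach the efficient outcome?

$349

Left alone the dairy would choose level 4 (marginal profit stays positive).
Efficient level: k* = 3 (marginal profit ≥ marginal odour cost through 3).
The campground must at least cover the dairy's forgone profit from cutting 4→3: 349 = 349.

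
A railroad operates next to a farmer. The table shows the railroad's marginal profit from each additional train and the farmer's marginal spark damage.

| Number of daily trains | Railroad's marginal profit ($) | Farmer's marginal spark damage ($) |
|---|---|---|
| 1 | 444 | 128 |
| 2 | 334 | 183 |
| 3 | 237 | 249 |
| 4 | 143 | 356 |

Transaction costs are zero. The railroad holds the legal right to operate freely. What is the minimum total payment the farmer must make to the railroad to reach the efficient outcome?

$380

Left alone the railroad would choose level 4 (marginal profit stays positive).
Efficient level: k* = 2 (marginal profit ≥ marginal spark damage through 2).
The farmer must at least cover the railroad's forgone profit from cutting 4→2: 237 + 143 = 380.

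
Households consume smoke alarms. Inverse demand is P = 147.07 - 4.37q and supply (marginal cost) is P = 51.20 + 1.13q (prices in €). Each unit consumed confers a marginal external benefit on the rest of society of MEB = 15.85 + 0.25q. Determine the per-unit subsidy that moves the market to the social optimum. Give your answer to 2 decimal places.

subsidy = €21.17 per unit

Social marginal benefit = demand + MEB = 162.92 - 4.12q.
Set SMB = MC: 162.92 - 4.12q = 51.20 + 1.13q → q* = 21.2800.
The Pigouvian subsidy equals MEB at q*: 15.85 + 0.25×21.2800 = 21.1700.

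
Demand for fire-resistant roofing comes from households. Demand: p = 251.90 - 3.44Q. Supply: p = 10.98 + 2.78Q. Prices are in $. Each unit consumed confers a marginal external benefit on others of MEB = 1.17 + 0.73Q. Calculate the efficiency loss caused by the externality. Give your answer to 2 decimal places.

DWL = $78.96

Market equilibrium (private): 10.98 + 2.78Q = 251.90 - 3.44Q → Q_m = 38.7331.
Social marginal benefit = demand + MEB = 253.07 - 2.71Q.
Set SMB = MC: 253.07 - 2.71Q = 10.98 + 2.78Q → Q* = 44.0965.
The loss is the area between SMB and MC from Q* to Q_m; with linear curves that's a triangle of height MEB(Q_m).
DWL = ½ × 5.3634 × 29.4452 = 78.9632.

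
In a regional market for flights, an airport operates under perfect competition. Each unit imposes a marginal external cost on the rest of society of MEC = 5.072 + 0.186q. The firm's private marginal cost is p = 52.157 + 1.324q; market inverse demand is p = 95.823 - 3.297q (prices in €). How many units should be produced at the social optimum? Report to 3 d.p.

q* = 8.029

Social marginal cost = private MC + MEC = 57.229 + 1.510q.
Set SMC = demand: 57.229 + 1.510q = 95.823 - 3.297q → q* = 8.0287.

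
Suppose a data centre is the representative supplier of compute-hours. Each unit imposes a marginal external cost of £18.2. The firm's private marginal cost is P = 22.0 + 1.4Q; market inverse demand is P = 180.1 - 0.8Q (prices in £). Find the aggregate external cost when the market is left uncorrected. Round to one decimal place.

Market equilibrium (private): 22.0 + 1.4Q = 180.1 - 0.8Q → Q_m = 71.8636.
Total external cost = MEC × Q_m = 18.2 × 71.8636 = 1307.9175.

£1307.9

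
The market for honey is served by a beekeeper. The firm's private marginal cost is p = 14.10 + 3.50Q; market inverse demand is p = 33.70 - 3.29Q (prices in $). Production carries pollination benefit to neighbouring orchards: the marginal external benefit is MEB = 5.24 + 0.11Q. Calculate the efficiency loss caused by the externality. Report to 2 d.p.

DWL = $2.31

Market equilibrium (private): 14.10 + 3.50Q = 33.70 - 3.29Q → Q_m = 2.8866.
Social marginal cost = private MC − MEB = 8.86 + 3.39Q.
Set SMC = demand: 8.86 + 3.39Q = 33.70 - 3.29Q → Q* = 3.7186.
The loss is the area between SMC and demand from Q* to Q_m; with linear curves that's a triangle of height MEB(Q_m).
DWL = ½ × 0.8320 × 5.5575 = 2.3119.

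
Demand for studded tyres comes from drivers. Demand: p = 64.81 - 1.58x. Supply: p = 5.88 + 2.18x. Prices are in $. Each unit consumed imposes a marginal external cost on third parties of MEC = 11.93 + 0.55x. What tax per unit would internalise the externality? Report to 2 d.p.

tax = $17.93 per unit

Social marginal benefit = demand − MEC = 52.88 - 2.13x.
Set SMB = MC: 52.88 - 2.13x = 5.88 + 2.18x → x* = 10.9049.
The Pigouvian tax equals MEC at x*: 11.93 + 0.55×10.9049 = 17.9277.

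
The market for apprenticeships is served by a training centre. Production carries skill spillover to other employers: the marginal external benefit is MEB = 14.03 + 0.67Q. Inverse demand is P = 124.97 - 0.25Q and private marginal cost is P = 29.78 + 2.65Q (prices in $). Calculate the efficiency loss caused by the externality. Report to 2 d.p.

DWL = $290.94

Market equilibrium (private): 29.78 + 2.65Q = 124.97 - 0.25Q → Q_m = 32.8241.
Social marginal cost = private MC − MEB = 15.75 + 1.98Q.
Set SMC = demand: 15.75 + 1.98Q = 124.97 - 0.25Q → Q* = 48.9776.
The welfare-loss triangle has base |Q_m − Q*| and height MEB(Q_m) (the vertical gap between SMC and demand is zero at Q* and MEB at Q_m).
DWL = ½ × 16.1535 × 36.0222 = 290.9423.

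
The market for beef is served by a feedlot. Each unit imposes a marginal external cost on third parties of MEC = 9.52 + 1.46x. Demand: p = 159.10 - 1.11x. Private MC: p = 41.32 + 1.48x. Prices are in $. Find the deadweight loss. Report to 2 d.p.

DWL = $711.46

Market equilibrium (private): 41.32 + 1.48x = 159.10 - 1.11x → x_m = 45.4749.
Social marginal cost = private MC + MEC = 50.84 + 2.94x.
Set SMC = demand: 50.84 + 2.94x = 159.10 - 1.11x → x* = 26.7309.
The welfare-loss triangle has base |x_m − x*| and height MEC(x_m) (the vertical gap between SMC and demand is zero at x* and MEC at x_m).
DWL = ½ × 18.7440 × 75.9134 = 711.4604.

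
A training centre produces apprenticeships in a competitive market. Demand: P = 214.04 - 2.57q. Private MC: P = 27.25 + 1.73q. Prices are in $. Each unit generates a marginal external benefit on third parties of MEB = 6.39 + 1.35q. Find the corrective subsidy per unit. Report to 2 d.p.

Social marginal cost = private MC − MEB = 20.86 + 0.38q.
Set SMC = demand: 20.86 + 0.38q = 214.04 - 2.57q → q* = 65.4847.
The Pigouvian subsidy equals MEB at q*: 6.39 + 1.35×65.4847 = 94.7943.

subsidy = $94.79 per unit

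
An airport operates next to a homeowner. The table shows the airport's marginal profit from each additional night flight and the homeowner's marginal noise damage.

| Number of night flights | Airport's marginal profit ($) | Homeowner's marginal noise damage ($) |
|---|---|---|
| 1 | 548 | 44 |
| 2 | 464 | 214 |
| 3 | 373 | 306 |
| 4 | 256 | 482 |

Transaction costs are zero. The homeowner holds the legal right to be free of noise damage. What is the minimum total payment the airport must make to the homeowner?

$564

Efficient level: marginal profit ≥ marginal noise damage through level 3, so k* = 3.
With the homeowner holding the right, the airport must at least compensate total damage at k*: 44 + 214 + 306 = 564.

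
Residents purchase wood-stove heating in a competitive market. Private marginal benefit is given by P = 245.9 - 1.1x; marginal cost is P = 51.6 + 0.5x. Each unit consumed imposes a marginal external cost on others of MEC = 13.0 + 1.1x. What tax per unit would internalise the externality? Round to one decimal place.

Social marginal benefit = demand − MEC = 232.9 - 2.2x.
Set SMB = MC: 232.9 - 2.2x = 51.6 + 0.5x → x* = 67.1481.
The Pigouvian tax equals MEC at x*: 13.0 + 1.1×67.1481 = 86.8629.

tax = 86.9 per unit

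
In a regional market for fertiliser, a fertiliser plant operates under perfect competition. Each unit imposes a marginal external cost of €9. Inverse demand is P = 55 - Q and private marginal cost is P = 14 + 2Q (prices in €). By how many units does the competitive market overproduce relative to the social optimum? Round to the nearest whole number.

Market equilibrium (private): 14 + 2Q = 55 - Q → Q_m = 13.6667.
Social marginal cost = private MC + MEC = 23 + 2Q.
Set SMC = demand: 23 + 2Q = 55 - Q → Q* = 10.6667.
Gap = |13.6667 − 10.6667| = 3.0000.

3 units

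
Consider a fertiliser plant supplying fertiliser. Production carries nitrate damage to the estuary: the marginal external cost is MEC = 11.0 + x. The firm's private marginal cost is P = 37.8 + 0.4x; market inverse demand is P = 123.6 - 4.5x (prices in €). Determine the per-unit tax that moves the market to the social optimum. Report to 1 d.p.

tax = €23.7 per unit

Social marginal cost = private MC + MEC = 48.8 + 1.4x.
Set SMC = demand: 48.8 + 1.4x = 123.6 - 4.5x → x* = 12.6780.
The Pigouvian tax equals MEC at x*: 11.0 + 1.0×12.6780 = 23.6780.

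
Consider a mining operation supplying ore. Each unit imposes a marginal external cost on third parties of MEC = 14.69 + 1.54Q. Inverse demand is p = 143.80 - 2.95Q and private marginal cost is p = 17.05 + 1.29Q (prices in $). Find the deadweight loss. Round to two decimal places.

DWL = $319.01

Market equilibrium (private): 17.05 + 1.29Q = 143.80 - 2.95Q → Q_m = 29.8939.
Social marginal cost = private MC + MEC = 31.74 + 2.83Q.
Set SMC = demand: 31.74 + 2.83Q = 143.80 - 2.95Q → Q* = 19.3875.
Height of the DWL triangle at Q_m is SMC(Q_m) − demand(Q_m) = MEC(Q_m) = 60.7266.
DWL = ½ × 10.5064 × 60.7266 = 319.0090.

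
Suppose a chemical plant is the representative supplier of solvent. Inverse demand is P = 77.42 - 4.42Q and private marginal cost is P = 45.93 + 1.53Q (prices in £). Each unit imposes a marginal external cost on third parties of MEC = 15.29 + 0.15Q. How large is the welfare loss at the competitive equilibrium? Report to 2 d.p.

DWL = £21.20

Market equilibrium (private): 45.93 + 1.53Q = 77.42 - 4.42Q → Q_m = 5.2924.
Social marginal cost = private MC + MEC = 61.22 + 1.68Q.
Set SMC = demand: 61.22 + 1.68Q = 77.42 - 4.42Q → Q* = 2.6557.
Height of the DWL triangle at Q_m is SMC(Q_m) − demand(Q_m) = MEC(Q_m) = 16.0839.
DWL = ½ × 2.6367 × 16.0839 = 21.2042.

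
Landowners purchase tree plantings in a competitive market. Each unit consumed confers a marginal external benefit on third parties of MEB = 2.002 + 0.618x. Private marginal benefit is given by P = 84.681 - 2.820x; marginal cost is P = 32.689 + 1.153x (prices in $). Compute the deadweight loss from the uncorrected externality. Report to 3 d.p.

Market equilibrium (private): 32.689 + 1.153x = 84.681 - 2.820x → x_m = 13.0863.
Social marginal benefit = demand + MEB = 86.683 - 2.202x.
Set SMB = MC: 86.683 - 2.202x = 32.689 + 1.153x → x* = 16.0936.
Between x* and x_m the wedge SMB − MC runs linearly from 0 to MEB(x_m), so the loss is a triangle.
DWL = ½ × 3.0073 × 10.0894 = 15.1709.

DWL = $15.171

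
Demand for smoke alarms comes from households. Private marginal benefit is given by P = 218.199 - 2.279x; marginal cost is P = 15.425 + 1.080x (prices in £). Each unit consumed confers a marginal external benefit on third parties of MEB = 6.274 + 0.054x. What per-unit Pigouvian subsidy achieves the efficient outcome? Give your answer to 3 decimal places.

Social marginal benefit = demand + MEB = 224.473 - 2.225x.
Set SMB = MC: 224.473 - 2.225x = 15.425 + 1.080x → x* = 63.2520.
The Pigouvian subsidy equals MEB at x*: 6.274 + 0.054×63.2520 = 9.6896.

subsidy = £9.690 per unit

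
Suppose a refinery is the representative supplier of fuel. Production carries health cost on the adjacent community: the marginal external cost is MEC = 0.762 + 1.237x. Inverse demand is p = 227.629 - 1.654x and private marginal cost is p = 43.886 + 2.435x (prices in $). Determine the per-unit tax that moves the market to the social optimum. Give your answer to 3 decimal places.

Social marginal cost = private MC + MEC = 44.648 + 3.672x.
Set SMC = demand: 44.648 + 3.672x = 227.629 - 1.654x → x* = 34.3562.
The Pigouvian tax equals MEC at x*: 0.762 + 1.237×34.3562 = 43.2606.

tax = $43.261 per unit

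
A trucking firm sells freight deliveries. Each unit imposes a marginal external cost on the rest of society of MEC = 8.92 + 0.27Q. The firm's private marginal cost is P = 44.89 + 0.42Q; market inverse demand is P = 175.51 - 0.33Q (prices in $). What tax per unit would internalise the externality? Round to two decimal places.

Social marginal cost = private MC + MEC = 53.81 + 0.69Q.
Set SMC = demand: 53.81 + 0.69Q = 175.51 - 0.33Q → Q* = 119.3137.
The Pigouvian tax equals MEC at Q*: 8.92 + 0.27×119.3137 = 41.1347.

tax = $41.13 per unit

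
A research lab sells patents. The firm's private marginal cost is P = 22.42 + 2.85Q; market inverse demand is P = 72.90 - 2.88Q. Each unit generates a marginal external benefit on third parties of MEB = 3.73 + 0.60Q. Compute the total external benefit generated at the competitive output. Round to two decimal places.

Market equilibrium (private): 22.42 + 2.85Q = 72.90 - 2.88Q → Q_m = 8.8098.
Total external benefit = ∫₀^{Q_m} (3.73 + 0.60Q) dQ = 3.73×8.8098 + ½×0.60×8.8098² = 56.1443.

56.14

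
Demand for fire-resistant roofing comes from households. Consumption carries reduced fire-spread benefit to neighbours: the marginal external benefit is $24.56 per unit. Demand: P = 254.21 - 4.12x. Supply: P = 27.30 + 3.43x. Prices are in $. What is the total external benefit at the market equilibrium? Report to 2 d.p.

$738.13

Market equilibrium (private): 27.30 + 3.43x = 254.21 - 4.12x → x_m = 30.0543.
Total external benefit = MEB × x_m = 24.56 × 30.0543 = 738.1336.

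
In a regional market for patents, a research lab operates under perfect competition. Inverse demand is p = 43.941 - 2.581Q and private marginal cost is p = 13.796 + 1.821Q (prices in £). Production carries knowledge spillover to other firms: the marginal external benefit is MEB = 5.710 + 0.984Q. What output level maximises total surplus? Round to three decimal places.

Q* = 10.490

Social marginal cost = private MC − MEB = 8.086 + 0.837Q.
Set SMC = demand: 8.086 + 0.837Q = 43.941 - 2.581Q → Q* = 10.4901.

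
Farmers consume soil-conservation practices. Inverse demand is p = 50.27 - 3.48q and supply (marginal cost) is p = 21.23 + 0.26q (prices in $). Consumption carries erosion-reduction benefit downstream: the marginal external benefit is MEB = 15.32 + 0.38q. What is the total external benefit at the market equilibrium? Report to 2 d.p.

$130.41

Market equilibrium (private): 21.23 + 0.26q = 50.27 - 3.48q → q_m = 7.7647.
Total external benefit = ∫₀^{q_m} (15.32 + 0.38q) dq = 15.32×7.7647 + ½×0.38×7.7647² = 130.4104.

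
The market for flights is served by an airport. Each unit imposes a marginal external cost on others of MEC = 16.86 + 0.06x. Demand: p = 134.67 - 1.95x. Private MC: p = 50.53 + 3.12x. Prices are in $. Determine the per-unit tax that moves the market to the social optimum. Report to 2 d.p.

Social marginal cost = private MC + MEC = 67.39 + 3.18x.
Set SMC = demand: 67.39 + 3.18x = 134.67 - 1.95x → x* = 13.1150.
The Pigouvian tax equals MEC at x*: 16.86 + 0.06×13.1150 = 17.6469.

tax = $17.65 per unit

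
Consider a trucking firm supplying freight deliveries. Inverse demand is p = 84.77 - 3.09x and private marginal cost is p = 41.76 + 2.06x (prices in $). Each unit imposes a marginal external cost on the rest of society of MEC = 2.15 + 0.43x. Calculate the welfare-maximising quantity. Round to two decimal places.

Social marginal cost = private MC + MEC = 43.91 + 2.49x.
Set SMC = demand: 43.91 + 2.49x = 84.77 - 3.09x → x* = 7.3226.

x* = 7.32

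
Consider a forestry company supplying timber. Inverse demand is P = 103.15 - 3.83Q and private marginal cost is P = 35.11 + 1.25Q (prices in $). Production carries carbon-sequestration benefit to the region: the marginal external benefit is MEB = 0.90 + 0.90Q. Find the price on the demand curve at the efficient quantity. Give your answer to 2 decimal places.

P = $39.98

Social marginal cost = private MC − MEB = 34.21 + 0.35Q.
Set SMC = demand: 34.21 + 0.35Q = 103.15 - 3.83Q → Q* = 16.4928.
Consumer price on the demand curve at Q*: 103.15 − 3.83×16.4928 = 39.9826.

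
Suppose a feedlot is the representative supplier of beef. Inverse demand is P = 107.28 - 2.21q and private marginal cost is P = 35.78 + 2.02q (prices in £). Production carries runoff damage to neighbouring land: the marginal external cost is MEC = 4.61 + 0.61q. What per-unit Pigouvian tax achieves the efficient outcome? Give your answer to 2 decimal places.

tax = £13.04 per unit

Social marginal cost = private MC + MEC = 40.39 + 2.63q.
Set SMC = demand: 40.39 + 2.63q = 107.28 - 2.21q → q* = 13.8202.
The Pigouvian tax equals MEC at q*: 4.61 + 0.61×13.8202 = 13.0403.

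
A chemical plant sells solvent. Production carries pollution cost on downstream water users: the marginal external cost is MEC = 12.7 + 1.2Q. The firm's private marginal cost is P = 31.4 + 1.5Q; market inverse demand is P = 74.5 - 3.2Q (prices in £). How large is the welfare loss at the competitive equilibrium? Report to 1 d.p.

Market equilibrium (private): 31.4 + 1.5Q = 74.5 - 3.2Q → Q_m = 9.1702.
Social marginal cost = private MC + MEC = 44.1 + 2.7Q.
Set SMC = demand: 44.1 + 2.7Q = 74.5 - 3.2Q → Q* = 5.1525.
The loss is the area between SMC and demand from Q* to Q_m; with linear curves that's a triangle of height MEC(Q_m).
DWL = ½ × 4.0177 × 23.7043 = 47.6184.

DWL = £47.6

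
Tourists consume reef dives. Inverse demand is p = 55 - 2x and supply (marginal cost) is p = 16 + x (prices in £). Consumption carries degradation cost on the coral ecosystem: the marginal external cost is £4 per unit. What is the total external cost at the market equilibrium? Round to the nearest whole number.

£52

Market equilibrium (private): 16 + x = 55 - 2x → x_m = 13.0000.
Total external cost = MEC × x_m = 4 × 13.0000 = 52.0000.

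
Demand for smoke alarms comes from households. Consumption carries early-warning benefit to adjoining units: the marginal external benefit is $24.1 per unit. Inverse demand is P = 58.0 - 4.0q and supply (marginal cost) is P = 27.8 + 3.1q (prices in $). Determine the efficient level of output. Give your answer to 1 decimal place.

q* = 7.6

Social marginal benefit = demand + MEB = 82.1 - 4.0q.
Set SMB = MC: 82.1 - 4.0q = 27.8 + 3.1q → q* = 7.6479.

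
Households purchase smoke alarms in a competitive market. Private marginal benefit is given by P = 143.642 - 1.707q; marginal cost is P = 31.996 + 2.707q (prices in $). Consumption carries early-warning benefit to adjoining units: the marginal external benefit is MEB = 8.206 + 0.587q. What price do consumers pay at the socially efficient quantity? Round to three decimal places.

Social marginal benefit = demand + MEB = 151.848 - 1.120q.
Set SMB = MC: 151.848 - 1.120q = 31.996 + 2.707q → q* = 31.3175.
Consumer price on the demand curve at q*: 143.642 − 1.707×31.3175 = 90.1830.

P = $90.183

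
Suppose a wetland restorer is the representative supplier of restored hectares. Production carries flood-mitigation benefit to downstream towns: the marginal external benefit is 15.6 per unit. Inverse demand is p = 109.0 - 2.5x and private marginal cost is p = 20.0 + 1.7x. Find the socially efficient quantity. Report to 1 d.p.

Social marginal cost = private MC − MEB = 4.4 + 1.7x.
Set SMC = demand: 4.4 + 1.7x = 109.0 - 2.5x → x* = 24.9048.

x* = 24.9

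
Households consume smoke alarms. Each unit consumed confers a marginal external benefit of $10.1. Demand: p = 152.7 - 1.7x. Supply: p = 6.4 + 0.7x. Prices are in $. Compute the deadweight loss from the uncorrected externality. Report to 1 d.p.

Market equilibrium (private): 6.4 + 0.7x = 152.7 - 1.7x → x_m = 60.9583.
Social marginal benefit = demand + MEB = 162.8 - 1.7x.
Set SMB = MC: 162.8 - 1.7x = 6.4 + 0.7x → x* = 65.1667.
The loss is the area between SMB and MC from x* to x_m; with linear curves that's a triangle of height MEB(x_m).
DWL = ½ × 4.2084 × 10.1000 = 21.2524.

DWL = $21.3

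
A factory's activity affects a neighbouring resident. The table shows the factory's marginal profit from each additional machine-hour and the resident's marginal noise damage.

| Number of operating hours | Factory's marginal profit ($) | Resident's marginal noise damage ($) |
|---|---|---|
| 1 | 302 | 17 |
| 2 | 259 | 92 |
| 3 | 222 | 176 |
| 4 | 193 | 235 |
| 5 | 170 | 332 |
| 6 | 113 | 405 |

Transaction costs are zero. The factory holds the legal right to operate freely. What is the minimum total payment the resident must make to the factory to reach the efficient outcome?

Left alone the factory would choose level 6 (marginal profit stays positive).
Efficient level: k* = 3 (marginal profit ≥ marginal noise damage through 3).
The resident must at least cover the factory's forgone profit from cutting 6→3: 193 + 170 + 113 = 476.

$476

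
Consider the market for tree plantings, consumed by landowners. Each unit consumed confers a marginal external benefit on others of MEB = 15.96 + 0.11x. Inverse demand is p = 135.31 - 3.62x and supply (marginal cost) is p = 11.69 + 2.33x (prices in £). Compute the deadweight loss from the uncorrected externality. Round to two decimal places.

DWL = £28.50

Market equilibrium (private): 11.69 + 2.33x = 135.31 - 3.62x → x_m = 20.7765.
Social marginal benefit = demand + MEB = 151.27 - 3.51x.
Set SMB = MC: 151.27 - 3.51x = 11.69 + 2.33x → x* = 23.9007.
The welfare-loss triangle has base |x_m − x*| and height MEB(x_m) (the vertical gap between SMB and MC is zero at x* and MEB at x_m).
DWL = ½ × 3.1242 × 18.2454 = 28.5011.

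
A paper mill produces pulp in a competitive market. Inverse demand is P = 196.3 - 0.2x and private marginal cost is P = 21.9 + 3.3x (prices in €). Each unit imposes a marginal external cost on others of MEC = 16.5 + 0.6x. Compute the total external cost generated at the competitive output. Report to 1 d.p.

€1567.0

Market equilibrium (private): 21.9 + 3.3x = 196.3 - 0.2x → x_m = 49.8286.
Total external cost = ∫₀^{x_m} (16.5 + 0.6x) dx = 16.5×49.8286 + ½×0.6×49.8286² = 1567.0387.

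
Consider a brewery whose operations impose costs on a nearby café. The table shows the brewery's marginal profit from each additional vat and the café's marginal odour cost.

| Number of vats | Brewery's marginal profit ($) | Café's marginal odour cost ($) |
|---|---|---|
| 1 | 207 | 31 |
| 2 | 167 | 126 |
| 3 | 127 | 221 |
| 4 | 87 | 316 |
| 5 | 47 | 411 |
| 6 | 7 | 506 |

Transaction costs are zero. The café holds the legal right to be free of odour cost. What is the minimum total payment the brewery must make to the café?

$157

Efficient level: marginal profit ≥ marginal odour cost through level 2, so k* = 2.
With the café holding the right, the brewery must at least compensate total damage at k*: 31 + 126 = 157.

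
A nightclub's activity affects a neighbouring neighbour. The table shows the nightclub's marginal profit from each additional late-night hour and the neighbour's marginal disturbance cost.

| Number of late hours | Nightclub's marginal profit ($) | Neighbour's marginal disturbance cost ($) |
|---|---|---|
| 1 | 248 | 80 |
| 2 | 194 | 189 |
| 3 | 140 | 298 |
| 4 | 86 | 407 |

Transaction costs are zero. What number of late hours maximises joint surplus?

2

Bargaining reaches the level where marginal profit last exceeds marginal disturbance cost.
That holds through level 2 (194 ≥ 189) but not at 3 (140 < 298).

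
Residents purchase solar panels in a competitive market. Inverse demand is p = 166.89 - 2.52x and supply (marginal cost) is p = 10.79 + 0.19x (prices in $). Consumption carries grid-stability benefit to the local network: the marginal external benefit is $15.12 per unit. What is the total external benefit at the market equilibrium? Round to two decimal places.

$870.93

Market equilibrium (private): 10.79 + 0.19x = 166.89 - 2.52x → x_m = 57.6015.
Total external benefit = MEB × x_m = 15.12 × 57.6015 = 870.9347.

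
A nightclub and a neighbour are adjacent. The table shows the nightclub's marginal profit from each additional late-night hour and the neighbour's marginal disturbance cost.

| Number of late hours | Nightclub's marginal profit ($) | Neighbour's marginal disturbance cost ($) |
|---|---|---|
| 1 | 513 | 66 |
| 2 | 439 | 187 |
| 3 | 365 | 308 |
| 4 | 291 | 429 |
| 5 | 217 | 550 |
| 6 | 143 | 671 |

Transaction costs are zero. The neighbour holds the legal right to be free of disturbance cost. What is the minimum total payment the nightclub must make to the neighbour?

Efficient level: marginal profit ≥ marginal disturbance cost through level 3, so k* = 3.
With the neighbour holding the right, the nightclub must at least compensate total damage at k*: 66 + 187 + 308 = 561.

$561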